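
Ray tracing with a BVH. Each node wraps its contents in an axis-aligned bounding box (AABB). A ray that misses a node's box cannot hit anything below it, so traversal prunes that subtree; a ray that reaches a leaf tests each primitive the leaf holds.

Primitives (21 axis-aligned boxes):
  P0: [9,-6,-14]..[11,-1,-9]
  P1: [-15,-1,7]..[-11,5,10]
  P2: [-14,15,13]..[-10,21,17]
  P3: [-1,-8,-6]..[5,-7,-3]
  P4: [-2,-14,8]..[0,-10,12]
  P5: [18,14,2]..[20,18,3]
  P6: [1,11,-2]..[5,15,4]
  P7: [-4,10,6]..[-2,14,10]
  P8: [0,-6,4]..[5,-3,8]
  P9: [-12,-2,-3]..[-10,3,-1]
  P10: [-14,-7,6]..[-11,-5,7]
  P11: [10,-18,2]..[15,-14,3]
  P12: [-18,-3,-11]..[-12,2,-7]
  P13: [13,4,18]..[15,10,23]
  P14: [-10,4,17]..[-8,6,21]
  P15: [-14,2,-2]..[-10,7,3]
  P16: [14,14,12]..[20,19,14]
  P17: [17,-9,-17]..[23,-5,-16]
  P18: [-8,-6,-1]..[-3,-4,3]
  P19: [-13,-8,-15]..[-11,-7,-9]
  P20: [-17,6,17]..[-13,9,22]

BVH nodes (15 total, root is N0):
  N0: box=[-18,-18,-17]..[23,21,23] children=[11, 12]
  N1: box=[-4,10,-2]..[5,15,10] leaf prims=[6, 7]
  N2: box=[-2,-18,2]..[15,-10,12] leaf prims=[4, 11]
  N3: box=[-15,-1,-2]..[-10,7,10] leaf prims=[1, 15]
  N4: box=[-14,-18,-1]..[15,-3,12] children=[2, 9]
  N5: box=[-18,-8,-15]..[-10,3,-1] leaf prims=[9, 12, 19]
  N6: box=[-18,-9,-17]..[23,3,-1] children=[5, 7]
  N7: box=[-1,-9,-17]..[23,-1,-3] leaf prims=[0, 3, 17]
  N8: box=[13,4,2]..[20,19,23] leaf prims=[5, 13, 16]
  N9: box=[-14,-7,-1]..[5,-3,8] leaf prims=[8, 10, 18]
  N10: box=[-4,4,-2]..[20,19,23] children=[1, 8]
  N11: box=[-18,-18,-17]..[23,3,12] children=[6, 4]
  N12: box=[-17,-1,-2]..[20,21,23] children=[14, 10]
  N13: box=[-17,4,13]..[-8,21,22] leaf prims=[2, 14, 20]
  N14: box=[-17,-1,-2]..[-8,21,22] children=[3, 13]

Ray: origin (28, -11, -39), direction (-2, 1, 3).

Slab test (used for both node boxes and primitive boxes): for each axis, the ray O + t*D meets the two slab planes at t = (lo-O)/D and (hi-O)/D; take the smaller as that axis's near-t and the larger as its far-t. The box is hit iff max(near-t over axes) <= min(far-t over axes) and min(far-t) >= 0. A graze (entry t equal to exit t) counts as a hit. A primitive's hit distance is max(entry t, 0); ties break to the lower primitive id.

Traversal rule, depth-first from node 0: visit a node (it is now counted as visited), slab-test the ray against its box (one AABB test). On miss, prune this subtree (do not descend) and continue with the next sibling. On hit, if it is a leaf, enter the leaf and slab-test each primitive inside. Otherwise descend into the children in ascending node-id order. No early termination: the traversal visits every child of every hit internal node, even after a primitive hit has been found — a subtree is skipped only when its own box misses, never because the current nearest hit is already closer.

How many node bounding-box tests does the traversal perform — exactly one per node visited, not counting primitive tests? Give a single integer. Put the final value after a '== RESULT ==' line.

Traverse from the root:
N0 x:[5/2,23] y:[-7,32] z:[22/3,62/3] -> hit [22/3,62/3], descend [11, 12]
  N11 x:[5/2,23] y:[-7,14] z:[22/3,17] -> hit [22/3,14], descend [4, 6]
    N4 x:[13/2,21] y:[-7,8] z:[38/3,17] -> miss, prune
    N6 x:[5/2,23] y:[2,14] z:[22/3,38/3] -> hit [22/3,38/3], descend [5, 7]
      N5 x:[19,23] y:[3,14] z:[8,38/3] -> miss, prune
      N7 x:[5/2,29/2] y:[2,10] z:[22/3,12] -> hit [22/3,10] leaf, test {P0@t=17/2, P3(miss), P17(miss)}
  N12 x:[4,45/2] y:[10,32] z:[37/3,62/3] -> hit [37/3,62/3], descend [10, 14]
    N10 x:[4,16] y:[15,30] z:[37/3,62/3] -> hit [15,16], descend [1, 8]
      N1 x:[23/2,16] y:[21,26] z:[37/3,49/3] -> miss, prune
      N8 x:[4,15/2] y:[15,30] z:[41/3,62/3] -> miss, prune
    N14 x:[18,45/2] y:[10,32] z:[37/3,61/3] -> hit [18,61/3], descend [3, 13]
      N3 x:[19,43/2] y:[10,18] z:[37/3,49/3] -> miss, prune
      N13 x:[18,45/2] y:[15,32] z:[52/3,61/3] -> hit [18,61/3] leaf, test {P2(miss), P14(miss), P20(miss)}

Visited [0, 11, 4, 6, 5, 7, 12, 10, 1, 8, 14, 3, 13]. Tests: 13 box, 2 leaf. Nearest: P0.

== RESULT ==
13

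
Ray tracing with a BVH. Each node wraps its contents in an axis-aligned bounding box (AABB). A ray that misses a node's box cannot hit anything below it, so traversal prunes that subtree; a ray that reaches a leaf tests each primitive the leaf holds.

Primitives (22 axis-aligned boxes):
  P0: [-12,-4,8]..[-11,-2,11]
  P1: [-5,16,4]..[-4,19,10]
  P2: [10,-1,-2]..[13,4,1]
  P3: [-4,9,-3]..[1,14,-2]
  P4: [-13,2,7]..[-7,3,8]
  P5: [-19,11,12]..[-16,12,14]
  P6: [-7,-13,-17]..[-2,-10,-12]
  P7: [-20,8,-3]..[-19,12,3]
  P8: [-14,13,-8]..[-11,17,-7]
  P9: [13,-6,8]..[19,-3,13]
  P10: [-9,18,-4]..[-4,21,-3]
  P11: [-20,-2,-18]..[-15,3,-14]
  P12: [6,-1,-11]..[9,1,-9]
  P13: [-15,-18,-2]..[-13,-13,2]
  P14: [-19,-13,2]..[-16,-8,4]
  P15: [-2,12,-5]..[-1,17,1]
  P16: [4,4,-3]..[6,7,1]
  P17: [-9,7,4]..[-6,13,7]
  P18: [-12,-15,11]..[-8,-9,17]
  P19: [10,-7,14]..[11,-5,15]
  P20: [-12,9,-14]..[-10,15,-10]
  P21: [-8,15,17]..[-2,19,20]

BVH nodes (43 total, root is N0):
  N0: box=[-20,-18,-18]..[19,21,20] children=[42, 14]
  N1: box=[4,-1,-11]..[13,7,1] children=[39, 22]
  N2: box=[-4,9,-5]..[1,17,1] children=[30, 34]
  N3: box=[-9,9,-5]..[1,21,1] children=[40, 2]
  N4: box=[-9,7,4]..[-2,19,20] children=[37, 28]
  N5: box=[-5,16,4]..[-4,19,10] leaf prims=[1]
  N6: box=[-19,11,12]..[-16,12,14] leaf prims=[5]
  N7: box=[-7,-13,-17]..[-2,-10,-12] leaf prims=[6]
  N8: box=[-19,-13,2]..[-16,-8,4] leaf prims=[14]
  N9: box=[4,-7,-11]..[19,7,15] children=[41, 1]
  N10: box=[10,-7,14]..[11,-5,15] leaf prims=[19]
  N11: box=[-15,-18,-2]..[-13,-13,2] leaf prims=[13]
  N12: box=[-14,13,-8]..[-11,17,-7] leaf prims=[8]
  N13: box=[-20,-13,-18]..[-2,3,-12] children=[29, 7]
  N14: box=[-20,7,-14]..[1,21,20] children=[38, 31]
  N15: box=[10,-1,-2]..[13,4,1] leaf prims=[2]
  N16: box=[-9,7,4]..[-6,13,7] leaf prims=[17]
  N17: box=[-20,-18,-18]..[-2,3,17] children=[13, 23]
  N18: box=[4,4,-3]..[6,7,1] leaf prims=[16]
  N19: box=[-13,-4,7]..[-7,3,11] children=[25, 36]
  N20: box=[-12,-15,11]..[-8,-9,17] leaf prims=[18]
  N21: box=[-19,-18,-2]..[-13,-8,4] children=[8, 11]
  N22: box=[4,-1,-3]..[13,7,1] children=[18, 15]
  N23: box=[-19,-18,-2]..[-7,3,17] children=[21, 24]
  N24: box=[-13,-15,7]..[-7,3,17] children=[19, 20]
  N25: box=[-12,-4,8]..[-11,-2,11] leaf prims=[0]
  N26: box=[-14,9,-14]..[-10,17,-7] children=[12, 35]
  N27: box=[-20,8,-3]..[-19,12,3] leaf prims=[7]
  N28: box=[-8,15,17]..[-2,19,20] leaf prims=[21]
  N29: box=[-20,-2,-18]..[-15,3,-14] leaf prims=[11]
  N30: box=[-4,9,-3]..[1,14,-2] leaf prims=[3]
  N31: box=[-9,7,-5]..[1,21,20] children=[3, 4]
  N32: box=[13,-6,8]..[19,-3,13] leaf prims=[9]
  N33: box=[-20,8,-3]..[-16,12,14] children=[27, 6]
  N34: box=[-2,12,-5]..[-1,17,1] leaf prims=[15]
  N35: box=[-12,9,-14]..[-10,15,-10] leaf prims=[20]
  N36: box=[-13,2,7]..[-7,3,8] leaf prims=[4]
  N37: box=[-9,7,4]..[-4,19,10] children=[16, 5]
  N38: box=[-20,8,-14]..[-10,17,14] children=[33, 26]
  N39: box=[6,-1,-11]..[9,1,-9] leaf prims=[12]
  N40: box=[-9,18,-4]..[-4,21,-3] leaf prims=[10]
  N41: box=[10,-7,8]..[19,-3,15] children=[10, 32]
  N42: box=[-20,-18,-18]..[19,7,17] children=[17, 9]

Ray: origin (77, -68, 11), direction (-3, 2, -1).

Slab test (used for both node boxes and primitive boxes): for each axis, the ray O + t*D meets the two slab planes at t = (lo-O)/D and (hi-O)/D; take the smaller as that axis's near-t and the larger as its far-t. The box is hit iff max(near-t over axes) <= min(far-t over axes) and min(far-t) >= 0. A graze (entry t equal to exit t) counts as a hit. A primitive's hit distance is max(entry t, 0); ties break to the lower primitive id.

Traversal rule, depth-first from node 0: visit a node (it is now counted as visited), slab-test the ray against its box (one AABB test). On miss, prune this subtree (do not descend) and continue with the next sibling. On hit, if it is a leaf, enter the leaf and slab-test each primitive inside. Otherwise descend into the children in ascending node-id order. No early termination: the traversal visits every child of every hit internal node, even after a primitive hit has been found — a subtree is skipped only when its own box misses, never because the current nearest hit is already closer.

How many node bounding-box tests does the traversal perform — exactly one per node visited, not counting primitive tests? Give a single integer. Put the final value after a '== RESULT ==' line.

Trace the traversal:
N0 x:[58/3,97/3] y:[25,89/2] z:[-9,29] -> hit [25,29], descend [14, 42]
  N14 x:[76/3,97/3] y:[75/2,89/2] z:[-9,25] -> miss, prune
  N42 x:[58/3,97/3] y:[25,75/2] z:[-6,29] -> hit [25,29], descend [9, 17]
    N9 x:[58/3,73/3] y:[61/2,75/2] z:[-4,22] -> miss, prune
    N17 x:[79/3,97/3] y:[25,71/2] z:[-6,29] -> hit [79/3,29], descend [13, 23]
      N13 x:[79/3,97/3] y:[55/2,71/2] z:[23,29] -> hit [55/2,29], descend [7, 29]
        N7 x:[79/3,28] y:[55/2,29] z:[23,28] -> hit [55/2,28] leaf, test {P6@t=55/2}
        N29 x:[92/3,97/3] y:[33,71/2] z:[25,29] -> miss, prune
      N23 x:[28,32] y:[25,71/2] z:[-6,13] -> miss, prune

9 AABB tests over nodes [0, 14, 42, 9, 17, 13, 7, 29, 23]; 1 leaf entered; closest P6.

== RESULT ==
9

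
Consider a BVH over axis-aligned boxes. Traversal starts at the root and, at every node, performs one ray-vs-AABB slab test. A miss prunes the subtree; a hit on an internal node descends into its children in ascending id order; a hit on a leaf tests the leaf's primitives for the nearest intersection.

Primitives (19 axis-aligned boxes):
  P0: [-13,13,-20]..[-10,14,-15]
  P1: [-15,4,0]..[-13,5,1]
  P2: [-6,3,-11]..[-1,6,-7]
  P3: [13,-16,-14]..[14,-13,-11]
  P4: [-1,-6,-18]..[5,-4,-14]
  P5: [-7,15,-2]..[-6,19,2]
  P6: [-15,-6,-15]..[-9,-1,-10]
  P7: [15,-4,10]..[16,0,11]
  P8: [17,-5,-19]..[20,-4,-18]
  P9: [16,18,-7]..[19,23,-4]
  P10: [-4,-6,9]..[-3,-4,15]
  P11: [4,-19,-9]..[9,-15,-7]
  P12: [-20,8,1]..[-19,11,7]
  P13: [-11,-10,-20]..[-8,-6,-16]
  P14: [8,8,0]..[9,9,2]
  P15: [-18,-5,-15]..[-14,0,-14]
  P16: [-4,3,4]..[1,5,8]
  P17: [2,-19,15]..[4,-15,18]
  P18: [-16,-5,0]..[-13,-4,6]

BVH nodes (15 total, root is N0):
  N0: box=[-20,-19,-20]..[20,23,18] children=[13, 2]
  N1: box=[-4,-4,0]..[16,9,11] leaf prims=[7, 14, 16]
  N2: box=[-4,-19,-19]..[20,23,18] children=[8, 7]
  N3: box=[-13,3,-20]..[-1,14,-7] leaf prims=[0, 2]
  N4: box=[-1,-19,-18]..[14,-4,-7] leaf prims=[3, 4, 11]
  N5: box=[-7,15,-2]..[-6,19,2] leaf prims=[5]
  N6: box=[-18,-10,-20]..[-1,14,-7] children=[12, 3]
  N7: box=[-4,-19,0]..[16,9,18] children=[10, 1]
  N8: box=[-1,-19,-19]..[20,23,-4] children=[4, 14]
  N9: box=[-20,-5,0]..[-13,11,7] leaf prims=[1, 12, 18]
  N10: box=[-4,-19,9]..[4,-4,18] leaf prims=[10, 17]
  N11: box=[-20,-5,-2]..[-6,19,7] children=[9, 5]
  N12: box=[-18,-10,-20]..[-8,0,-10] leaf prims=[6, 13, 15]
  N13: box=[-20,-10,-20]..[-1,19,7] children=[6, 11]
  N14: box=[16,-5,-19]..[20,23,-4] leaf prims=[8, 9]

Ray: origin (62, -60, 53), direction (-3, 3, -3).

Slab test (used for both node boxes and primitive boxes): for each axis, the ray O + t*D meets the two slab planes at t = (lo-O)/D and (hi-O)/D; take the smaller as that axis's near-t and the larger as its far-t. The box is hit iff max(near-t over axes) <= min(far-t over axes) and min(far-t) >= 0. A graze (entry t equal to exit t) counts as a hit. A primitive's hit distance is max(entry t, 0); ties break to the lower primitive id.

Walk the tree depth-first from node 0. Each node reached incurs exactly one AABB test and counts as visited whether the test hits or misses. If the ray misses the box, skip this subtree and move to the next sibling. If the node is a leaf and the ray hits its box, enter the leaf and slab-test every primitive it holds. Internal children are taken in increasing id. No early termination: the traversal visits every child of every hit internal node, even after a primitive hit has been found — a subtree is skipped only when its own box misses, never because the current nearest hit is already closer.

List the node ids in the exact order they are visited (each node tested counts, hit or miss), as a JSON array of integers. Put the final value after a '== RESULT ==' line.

Trace the traversal:
N0 x:[14,82/3] y:[41/3,83/3] z:[35/3,73/3] -> hit [14,73/3], descend [2, 13]
  N2 x:[14,22] y:[41/3,83/3] z:[35/3,24] -> hit [14,22], descend [7, 8]
    N7 x:[46/3,22] y:[41/3,23] z:[35/3,53/3] -> hit [46/3,53/3], descend [1, 10]
      N1 x:[46/3,22] y:[56/3,23] z:[14,53/3] -> miss, prune
      N10 x:[58/3,22] y:[41/3,56/3] z:[35/3,44/3] -> miss, prune
    N8 x:[14,21] y:[41/3,83/3] z:[19,24] -> hit [19,21], descend [4, 14]
      N4 x:[16,21] y:[41/3,56/3] z:[20,71/3] -> miss, prune
      N14 x:[14,46/3] y:[55/3,83/3] z:[19,24] -> miss, prune
  N13 x:[21,82/3] y:[50/3,79/3] z:[46/3,73/3] -> hit [21,73/3], descend [6, 11]
    N6 x:[21,80/3] y:[50/3,74/3] z:[20,73/3] -> hit [21,73/3], descend [3, 12]
      N3 x:[21,25] y:[21,74/3] z:[20,73/3] -> hit [21,73/3] leaf, test {P0@t=73/3, P2@t=21}
      N12 x:[70/3,80/3] y:[50/3,20] z:[21,73/3] -> miss, prune
    N11 x:[68/3,82/3] y:[55/3,79/3] z:[46/3,55/3] -> miss, prune

order=[0, 2, 7, 1, 10, 8, 4, 14, 13, 6, 3, 12, 11]  |boxes|=13  |leaves|=1  hit=P2

== RESULT ==
[0, 2, 7, 1, 10, 8, 4, 14, 13, 6, 3, 12, 11]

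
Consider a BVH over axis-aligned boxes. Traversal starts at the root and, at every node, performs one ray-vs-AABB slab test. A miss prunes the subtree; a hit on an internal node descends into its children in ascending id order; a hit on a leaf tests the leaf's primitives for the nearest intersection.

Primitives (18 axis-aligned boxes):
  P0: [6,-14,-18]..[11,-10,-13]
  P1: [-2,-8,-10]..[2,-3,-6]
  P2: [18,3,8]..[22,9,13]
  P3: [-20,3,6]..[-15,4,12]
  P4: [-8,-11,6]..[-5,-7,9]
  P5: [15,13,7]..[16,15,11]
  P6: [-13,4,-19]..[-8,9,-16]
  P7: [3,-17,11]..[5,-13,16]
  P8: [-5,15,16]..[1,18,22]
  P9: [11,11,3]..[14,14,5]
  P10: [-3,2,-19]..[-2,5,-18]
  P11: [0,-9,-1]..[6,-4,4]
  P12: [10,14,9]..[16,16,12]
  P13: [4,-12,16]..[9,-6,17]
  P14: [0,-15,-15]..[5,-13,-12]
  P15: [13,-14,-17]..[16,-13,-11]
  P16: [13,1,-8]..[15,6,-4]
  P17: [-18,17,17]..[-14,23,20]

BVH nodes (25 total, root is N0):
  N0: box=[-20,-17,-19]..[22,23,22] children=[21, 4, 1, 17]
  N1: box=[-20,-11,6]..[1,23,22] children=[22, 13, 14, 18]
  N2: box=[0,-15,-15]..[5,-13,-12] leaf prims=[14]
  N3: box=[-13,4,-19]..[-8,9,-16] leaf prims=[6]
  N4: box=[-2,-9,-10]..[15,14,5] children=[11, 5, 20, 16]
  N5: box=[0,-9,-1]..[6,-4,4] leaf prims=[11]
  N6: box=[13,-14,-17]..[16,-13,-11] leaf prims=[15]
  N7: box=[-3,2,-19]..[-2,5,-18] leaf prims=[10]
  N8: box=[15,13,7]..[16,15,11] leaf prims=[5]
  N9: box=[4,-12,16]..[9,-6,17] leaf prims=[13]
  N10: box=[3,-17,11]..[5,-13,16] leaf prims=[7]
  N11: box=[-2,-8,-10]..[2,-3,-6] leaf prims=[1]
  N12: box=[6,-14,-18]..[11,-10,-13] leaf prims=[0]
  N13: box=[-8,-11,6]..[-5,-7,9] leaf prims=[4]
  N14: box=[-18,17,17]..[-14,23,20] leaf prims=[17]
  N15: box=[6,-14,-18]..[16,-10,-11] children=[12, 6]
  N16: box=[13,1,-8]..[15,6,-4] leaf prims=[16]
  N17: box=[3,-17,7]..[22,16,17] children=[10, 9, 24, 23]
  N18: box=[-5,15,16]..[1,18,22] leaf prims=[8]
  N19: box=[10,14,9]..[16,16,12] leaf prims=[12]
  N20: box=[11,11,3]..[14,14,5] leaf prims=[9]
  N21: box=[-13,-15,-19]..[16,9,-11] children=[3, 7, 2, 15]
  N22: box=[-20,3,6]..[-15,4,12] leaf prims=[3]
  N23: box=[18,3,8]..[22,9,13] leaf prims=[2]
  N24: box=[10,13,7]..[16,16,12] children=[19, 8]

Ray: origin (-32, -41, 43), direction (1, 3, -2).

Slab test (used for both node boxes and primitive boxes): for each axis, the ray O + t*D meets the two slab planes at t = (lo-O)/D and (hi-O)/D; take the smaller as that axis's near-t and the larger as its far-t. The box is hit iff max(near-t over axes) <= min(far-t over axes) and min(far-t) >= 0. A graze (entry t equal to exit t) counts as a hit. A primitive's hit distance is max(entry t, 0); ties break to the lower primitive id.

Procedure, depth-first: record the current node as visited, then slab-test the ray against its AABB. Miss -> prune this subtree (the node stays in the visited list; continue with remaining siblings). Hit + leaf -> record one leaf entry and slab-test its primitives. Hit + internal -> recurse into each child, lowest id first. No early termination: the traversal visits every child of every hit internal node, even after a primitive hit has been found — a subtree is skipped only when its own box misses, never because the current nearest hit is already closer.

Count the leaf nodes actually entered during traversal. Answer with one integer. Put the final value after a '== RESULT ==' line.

Traverse from the root:
N0 x:[12,54] y:[8,64/3] z:[21/2,31] -> hit [12,64/3], descend [1, 4, 17, 21]
  N1 x:[12,33] y:[10,64/3] z:[21/2,37/2] -> hit [12,37/2], descend [13, 14, 18, 22]
    N13 x:[24,27] y:[10,34/3] z:[17,37/2] -> miss, prune
    N14 x:[14,18] y:[58/3,64/3] z:[23/2,13] -> miss, prune
    N18 x:[27,33] y:[56/3,59/3] z:[21/2,27/2] -> miss, prune
    N22 x:[12,17] y:[44/3,15] z:[31/2,37/2] -> miss, prune
  N4 x:[30,47] y:[32/3,55/3] z:[19,53/2] -> miss, prune
  N17 x:[35,54] y:[8,19] z:[13,18] -> miss, prune
  N21 x:[19,48] y:[26/3,50/3] z:[27,31] -> miss, prune

Summary -> nodes [0, 1, 13, 14, 18, 22, 4, 17, 21]; box-tests=9; leaf-entries=0; first=miss

== RESULT ==
0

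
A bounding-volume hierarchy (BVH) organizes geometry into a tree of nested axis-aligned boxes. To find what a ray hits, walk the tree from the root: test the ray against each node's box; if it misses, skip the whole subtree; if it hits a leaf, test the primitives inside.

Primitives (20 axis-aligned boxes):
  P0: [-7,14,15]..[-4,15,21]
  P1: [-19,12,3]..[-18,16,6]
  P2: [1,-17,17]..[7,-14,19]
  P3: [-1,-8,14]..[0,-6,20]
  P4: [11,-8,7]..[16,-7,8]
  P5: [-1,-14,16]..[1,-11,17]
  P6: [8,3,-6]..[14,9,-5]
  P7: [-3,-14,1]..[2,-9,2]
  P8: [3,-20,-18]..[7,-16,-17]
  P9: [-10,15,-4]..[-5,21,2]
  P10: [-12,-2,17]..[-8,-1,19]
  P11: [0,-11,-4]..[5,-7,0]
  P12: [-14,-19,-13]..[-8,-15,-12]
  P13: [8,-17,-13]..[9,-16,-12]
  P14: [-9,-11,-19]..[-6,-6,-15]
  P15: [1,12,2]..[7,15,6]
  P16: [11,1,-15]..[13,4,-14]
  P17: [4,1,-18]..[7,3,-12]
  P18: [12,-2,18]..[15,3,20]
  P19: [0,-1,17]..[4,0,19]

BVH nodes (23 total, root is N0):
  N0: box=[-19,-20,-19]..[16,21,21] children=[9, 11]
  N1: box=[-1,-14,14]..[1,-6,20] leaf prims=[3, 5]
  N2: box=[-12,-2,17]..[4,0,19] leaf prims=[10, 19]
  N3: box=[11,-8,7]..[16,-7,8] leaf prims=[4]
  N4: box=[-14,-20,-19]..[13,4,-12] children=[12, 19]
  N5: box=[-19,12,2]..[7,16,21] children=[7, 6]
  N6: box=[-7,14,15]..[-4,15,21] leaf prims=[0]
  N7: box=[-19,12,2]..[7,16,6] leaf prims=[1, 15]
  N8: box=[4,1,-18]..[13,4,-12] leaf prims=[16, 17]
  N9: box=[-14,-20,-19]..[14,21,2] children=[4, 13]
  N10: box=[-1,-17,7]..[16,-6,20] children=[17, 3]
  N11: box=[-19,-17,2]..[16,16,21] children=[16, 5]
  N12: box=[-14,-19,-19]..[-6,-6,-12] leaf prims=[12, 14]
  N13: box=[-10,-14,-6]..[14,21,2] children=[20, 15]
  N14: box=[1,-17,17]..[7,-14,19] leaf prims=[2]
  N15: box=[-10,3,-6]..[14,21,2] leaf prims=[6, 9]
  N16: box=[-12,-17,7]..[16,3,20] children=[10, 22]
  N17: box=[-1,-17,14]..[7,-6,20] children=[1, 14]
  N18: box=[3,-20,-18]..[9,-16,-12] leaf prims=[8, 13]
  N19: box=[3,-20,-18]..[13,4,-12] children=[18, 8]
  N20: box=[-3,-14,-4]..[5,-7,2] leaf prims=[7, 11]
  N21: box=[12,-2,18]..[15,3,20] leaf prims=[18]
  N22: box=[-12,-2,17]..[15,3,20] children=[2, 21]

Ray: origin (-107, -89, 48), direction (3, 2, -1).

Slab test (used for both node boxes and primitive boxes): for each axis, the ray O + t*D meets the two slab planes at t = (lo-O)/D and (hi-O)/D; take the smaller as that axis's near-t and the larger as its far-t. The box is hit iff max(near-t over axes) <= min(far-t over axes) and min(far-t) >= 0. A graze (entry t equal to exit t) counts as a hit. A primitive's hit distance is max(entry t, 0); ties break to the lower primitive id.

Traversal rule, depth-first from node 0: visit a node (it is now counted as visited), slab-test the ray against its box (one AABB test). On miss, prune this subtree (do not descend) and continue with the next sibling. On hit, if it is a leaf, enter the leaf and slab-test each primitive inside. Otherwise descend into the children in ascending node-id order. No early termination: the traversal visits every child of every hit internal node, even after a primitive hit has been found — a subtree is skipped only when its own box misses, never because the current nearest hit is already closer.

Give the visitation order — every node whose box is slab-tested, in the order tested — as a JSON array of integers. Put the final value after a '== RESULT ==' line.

Trace the traversal:
N0 x:[88/3,41] y:[69/2,55] z:[27,67] -> hit [69/2,41], descend [9, 11]
  N9 x:[31,121/3] y:[69/2,55] z:[46,67] -> miss, prune
  N11 x:[88/3,41] y:[36,105/2] z:[27,46] -> hit [36,41], descend [5, 16]
    N5 x:[88/3,38] y:[101/2,105/2] z:[27,46] -> miss, prune
    N16 x:[95/3,41] y:[36,46] z:[28,41] -> hit [36,41], descend [10, 22]
      N10 x:[106/3,41] y:[36,83/2] z:[28,41] -> hit [36,41], descend [3, 17]
        N3 x:[118/3,41] y:[81/2,41] z:[40,41] -> hit [81/2,41] leaf, test {P4@t=81/2}
        N17 x:[106/3,38] y:[36,83/2] z:[28,34] -> miss, prune
      N22 x:[95/3,122/3] y:[87/2,46] z:[28,31] -> miss, prune

Summary -> nodes [0, 9, 11, 5, 16, 10, 3, 17, 22]; box-tests=9; leaf-entries=1; first=P4

== RESULT ==
[0, 9, 11, 5, 16, 10, 3, 17, 22]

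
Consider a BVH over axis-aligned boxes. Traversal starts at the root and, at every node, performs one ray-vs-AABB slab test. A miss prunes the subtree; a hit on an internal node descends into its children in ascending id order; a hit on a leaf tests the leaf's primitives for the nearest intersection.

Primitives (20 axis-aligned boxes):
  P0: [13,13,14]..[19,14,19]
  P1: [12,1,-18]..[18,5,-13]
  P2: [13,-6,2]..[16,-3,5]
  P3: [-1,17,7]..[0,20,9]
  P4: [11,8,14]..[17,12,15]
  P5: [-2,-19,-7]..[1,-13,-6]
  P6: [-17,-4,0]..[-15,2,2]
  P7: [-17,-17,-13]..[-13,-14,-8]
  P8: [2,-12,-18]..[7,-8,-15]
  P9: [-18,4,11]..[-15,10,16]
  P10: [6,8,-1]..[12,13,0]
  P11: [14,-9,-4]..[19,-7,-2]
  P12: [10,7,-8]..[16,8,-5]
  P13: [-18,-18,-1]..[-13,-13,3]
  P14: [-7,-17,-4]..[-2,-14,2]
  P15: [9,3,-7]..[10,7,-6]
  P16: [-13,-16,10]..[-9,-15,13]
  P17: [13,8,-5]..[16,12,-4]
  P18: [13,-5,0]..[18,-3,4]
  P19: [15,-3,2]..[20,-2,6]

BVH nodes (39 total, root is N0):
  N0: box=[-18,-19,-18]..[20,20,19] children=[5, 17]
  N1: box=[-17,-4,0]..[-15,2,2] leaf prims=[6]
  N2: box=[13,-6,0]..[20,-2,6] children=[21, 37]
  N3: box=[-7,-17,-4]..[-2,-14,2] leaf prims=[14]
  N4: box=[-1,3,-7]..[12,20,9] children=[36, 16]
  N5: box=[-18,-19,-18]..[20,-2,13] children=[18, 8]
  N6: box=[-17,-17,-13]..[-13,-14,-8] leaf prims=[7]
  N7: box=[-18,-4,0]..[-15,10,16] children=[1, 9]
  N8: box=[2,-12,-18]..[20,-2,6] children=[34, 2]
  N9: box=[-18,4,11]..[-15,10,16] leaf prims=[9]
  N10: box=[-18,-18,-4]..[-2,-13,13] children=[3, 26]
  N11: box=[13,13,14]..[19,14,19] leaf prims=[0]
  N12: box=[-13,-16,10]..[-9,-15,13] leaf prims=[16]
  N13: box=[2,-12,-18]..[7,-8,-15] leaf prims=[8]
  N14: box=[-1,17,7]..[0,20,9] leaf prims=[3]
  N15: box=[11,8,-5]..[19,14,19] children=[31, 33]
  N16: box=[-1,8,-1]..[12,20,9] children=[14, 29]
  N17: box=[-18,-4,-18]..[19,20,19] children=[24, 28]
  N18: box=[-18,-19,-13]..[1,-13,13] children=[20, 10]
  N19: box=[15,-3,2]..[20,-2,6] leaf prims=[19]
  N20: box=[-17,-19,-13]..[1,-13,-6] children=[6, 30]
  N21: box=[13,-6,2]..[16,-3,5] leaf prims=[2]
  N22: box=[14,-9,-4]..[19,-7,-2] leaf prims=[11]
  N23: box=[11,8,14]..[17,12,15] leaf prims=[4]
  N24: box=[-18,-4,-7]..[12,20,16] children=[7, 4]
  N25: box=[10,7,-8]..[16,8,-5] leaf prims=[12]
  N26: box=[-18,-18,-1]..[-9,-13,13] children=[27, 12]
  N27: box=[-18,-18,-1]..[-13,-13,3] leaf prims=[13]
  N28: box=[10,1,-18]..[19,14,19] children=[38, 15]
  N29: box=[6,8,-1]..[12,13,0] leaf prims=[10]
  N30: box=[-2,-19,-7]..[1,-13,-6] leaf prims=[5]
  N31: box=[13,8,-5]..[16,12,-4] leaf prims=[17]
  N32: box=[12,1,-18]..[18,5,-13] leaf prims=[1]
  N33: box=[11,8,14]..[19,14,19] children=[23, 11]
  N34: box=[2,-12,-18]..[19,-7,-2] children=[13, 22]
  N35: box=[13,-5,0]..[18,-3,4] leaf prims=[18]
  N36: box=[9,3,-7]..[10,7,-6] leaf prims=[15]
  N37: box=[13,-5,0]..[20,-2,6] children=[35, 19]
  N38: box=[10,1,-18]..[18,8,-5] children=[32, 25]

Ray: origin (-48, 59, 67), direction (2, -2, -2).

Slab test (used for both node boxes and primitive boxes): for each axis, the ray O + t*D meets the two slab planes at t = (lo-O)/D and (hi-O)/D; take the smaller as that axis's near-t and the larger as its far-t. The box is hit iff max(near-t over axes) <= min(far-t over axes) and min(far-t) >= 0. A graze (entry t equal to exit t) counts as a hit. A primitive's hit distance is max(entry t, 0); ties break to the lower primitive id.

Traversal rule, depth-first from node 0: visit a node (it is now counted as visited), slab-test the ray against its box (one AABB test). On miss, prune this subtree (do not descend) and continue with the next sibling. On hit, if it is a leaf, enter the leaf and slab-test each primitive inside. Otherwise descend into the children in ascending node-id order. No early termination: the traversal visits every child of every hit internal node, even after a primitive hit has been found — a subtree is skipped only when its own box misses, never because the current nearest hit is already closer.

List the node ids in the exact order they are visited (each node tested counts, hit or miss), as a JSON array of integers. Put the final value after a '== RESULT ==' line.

Walk:
N0 x:[15,34] y:[39/2,39] z:[24,85/2] -> hit [24,34], descend [5, 17]
  N5 x:[15,34] y:[61/2,39] z:[27,85/2] -> hit [61/2,34], descend [8, 18]
    N8 x:[25,34] y:[61/2,71/2] z:[61/2,85/2] -> hit [61/2,34], descend [2, 34]
      N2 x:[61/2,34] y:[61/2,65/2] z:[61/2,67/2] -> hit [61/2,65/2], descend [21, 37]
        N21 x:[61/2,32] y:[31,65/2] z:[31,65/2] -> hit [31,32] leaf, test {P2@t=31}
        N37 x:[61/2,34] y:[61/2,32] z:[61/2,67/2] -> hit [61/2,32], descend [19, 35]
          N19 x:[63/2,34] y:[61/2,31] z:[61/2,65/2] -> miss, prune
          N35 x:[61/2,33] y:[31,32] z:[63/2,67/2] -> hit [63/2,32] leaf, test {P18@t=63/2}
      N34 x:[25,67/2] y:[33,71/2] z:[69/2,85/2] -> miss, prune
    N18 x:[15,49/2] y:[36,39] z:[27,40] -> miss, prune
  N17 x:[15,67/2] y:[39/2,63/2] z:[24,85/2] -> hit [24,63/2], descend [24, 28]
    N24 x:[15,30] y:[39/2,63/2] z:[51/2,37] -> hit [51/2,30], descend [4, 7]
      N4 x:[47/2,30] y:[39/2,28] z:[29,37] -> miss, prune
      N7 x:[15,33/2] y:[49/2,63/2] z:[51/2,67/2] -> miss, prune
    N28 x:[29,67/2] y:[45/2,29] z:[24,85/2] -> hit [29,29], descend [15, 38]
      N15 x:[59/2,67/2] y:[45/2,51/2] z:[24,36] -> miss, prune
      N38 x:[29,33] y:[51/2,29] z:[36,85/2] -> miss, prune

Summary -> nodes [0, 5, 8, 2, 21, 37, 19, 35, 34, 18, 17, 24, 4, 7, 28, 15, 38]; box-tests=17; leaf-entries=2; first=P2

== RESULT ==
[0, 5, 8, 2, 21, 37, 19, 35, 34, 18, 17, 24, 4, 7, 28, 15, 38]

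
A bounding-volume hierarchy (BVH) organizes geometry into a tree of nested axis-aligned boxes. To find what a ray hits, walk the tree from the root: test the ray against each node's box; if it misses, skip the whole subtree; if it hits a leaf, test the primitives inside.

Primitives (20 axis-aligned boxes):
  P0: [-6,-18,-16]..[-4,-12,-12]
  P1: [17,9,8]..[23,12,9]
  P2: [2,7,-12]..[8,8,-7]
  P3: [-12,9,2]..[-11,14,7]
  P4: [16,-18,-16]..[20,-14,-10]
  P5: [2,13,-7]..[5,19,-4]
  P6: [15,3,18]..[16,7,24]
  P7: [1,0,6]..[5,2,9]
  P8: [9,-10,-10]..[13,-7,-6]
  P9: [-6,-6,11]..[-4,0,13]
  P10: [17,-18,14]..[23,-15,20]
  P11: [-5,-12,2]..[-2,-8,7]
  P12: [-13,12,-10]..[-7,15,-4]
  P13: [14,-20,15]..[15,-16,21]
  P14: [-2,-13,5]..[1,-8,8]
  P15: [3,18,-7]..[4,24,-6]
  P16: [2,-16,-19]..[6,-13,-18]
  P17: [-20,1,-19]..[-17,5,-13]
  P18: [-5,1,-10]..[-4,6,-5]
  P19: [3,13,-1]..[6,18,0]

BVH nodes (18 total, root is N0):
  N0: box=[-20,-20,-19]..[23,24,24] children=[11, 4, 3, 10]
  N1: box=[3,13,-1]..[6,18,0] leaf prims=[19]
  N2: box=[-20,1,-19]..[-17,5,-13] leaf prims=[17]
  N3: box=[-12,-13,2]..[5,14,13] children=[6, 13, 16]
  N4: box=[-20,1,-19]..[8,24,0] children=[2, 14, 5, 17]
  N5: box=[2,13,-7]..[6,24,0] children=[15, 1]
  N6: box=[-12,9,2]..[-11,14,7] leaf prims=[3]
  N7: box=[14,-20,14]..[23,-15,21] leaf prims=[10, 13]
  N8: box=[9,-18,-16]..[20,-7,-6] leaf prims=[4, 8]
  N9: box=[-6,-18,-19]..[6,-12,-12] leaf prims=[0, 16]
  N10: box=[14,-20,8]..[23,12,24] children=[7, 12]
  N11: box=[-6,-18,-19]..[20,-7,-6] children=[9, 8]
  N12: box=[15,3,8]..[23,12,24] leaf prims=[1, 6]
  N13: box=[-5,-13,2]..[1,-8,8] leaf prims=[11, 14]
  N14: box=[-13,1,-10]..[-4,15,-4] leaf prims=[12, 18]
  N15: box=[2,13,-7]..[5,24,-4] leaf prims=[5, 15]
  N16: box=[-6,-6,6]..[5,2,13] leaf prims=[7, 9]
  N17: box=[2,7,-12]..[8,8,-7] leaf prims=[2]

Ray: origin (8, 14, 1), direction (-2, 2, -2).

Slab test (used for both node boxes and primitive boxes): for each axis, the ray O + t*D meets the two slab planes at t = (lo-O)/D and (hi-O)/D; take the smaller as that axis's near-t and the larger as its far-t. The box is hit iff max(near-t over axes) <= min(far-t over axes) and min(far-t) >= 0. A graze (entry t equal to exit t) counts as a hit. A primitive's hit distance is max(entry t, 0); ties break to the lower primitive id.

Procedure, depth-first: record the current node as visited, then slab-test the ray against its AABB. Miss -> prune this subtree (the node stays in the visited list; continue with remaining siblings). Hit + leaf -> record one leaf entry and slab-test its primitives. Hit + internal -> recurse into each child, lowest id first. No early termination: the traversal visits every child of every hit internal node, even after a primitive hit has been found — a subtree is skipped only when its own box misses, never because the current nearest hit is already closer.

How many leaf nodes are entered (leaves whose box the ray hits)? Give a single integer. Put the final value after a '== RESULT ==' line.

Traverse from the root:
N0 x:[-15/2,14] y:[-17,5] z:[-23/2,10] -> hit [-15/2,5], descend [3, 4, 10, 11]
  N3 x:[3/2,10] y:[-27/2,0] z:[-6,-1/2] -> miss, prune
  N4 x:[0,14] y:[-13/2,5] z:[1/2,10] -> hit [1/2,5], descend [2, 5, 14, 17]
    N2 x:[25/2,14] y:[-13/2,-9/2] z:[7,10] -> miss, prune
    N5 x:[1,3] y:[-1/2,5] z:[1/2,4] -> hit [1,3], descend [1, 15]
      N1 x:[1,5/2] y:[-1/2,2] z:[1/2,1] -> hit [1,1] leaf, test {P19@t=1}
      N15 x:[3/2,3] y:[-1/2,5] z:[5/2,4] -> hit [5/2,3] leaf, test {P5@t=5/2, P15(miss)}
    N14 x:[6,21/2] y:[-13/2,1/2] z:[5/2,11/2] -> miss, prune
    N17 x:[0,3] y:[-7/2,-3] z:[4,13/2] -> miss, prune
  N10 x:[-15/2,-3] y:[-17,-1] z:[-23/2,-7/2] -> miss, prune
  N11 x:[-6,7] y:[-16,-21/2] z:[7/2,10] -> miss, prune

order=[0, 3, 4, 2, 5, 1, 15, 14, 17, 10, 11]  |boxes|=11  |leaves|=2  hit=P19

== RESULT ==
2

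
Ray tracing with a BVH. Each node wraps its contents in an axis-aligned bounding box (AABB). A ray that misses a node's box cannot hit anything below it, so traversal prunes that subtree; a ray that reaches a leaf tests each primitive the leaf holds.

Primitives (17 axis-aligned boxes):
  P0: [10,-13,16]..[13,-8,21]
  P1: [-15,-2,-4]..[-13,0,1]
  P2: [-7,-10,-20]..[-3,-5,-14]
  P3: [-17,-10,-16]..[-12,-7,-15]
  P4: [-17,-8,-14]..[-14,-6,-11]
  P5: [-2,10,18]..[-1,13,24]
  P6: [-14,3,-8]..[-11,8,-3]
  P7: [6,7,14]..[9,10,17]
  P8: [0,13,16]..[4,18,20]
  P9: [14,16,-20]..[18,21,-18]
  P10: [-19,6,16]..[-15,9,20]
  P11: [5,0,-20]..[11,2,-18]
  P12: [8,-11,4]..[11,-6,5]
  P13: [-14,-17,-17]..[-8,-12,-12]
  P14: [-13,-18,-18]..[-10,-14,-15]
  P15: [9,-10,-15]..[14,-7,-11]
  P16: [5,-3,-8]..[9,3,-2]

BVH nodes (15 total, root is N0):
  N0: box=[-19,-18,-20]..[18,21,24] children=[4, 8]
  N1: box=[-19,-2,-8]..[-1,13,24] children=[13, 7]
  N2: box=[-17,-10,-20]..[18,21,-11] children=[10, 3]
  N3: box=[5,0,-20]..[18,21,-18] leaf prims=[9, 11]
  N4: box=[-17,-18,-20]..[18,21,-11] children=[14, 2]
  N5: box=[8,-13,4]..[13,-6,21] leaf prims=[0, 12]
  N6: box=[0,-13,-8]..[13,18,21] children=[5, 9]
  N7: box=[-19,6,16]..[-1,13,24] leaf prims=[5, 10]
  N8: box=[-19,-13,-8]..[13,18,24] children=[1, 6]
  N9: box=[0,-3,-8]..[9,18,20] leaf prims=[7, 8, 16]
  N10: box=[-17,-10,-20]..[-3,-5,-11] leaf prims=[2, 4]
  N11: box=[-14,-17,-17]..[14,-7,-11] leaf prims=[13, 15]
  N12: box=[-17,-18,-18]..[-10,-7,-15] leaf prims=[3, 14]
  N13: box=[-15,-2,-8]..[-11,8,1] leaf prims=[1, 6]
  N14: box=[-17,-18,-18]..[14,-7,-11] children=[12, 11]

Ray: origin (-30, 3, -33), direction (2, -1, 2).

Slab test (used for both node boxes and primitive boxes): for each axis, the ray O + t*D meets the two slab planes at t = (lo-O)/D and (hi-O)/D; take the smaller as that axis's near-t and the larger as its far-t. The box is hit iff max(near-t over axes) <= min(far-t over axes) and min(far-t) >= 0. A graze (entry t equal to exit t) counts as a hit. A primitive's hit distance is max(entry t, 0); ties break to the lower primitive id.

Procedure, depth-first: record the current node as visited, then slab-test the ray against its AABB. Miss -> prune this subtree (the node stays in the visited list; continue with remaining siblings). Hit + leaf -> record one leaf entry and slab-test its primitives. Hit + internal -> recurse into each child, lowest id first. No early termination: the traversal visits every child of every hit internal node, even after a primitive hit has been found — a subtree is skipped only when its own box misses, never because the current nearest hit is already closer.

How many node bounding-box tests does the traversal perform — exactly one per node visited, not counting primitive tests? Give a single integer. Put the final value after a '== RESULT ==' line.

Trace the traversal:
N0 x:[11/2,24] y:[-18,21] z:[13/2,57/2] -> hit [13/2,21], descend [4, 8]
  N4 x:[13/2,24] y:[-18,21] z:[13/2,11] -> hit [13/2,11], descend [2, 14]
    N2 x:[13/2,24] y:[-18,13] z:[13/2,11] -> hit [13/2,11], descend [3, 10]
      N3 x:[35/2,24] y:[-18,3] z:[13/2,15/2] -> miss, prune
      N10 x:[13/2,27/2] y:[8,13] z:[13/2,11] -> hit [8,11] leaf, test {P2(miss), P4(miss)}
    N14 x:[13/2,22] y:[10,21] z:[15/2,11] -> hit [10,11], descend [11, 12]
      N11 x:[8,22] y:[10,20] z:[8,11] -> hit [10,11] leaf, test {P13(miss), P15(miss)}
      N12 x:[13/2,10] y:[10,21] z:[15/2,9] -> miss, prune
  N8 x:[11/2,43/2] y:[-15,16] z:[25/2,57/2] -> hit [25/2,16], descend [1, 6]
    N1 x:[11/2,29/2] y:[-10,5] z:[25/2,57/2] -> miss, prune
    N6 x:[15,43/2] y:[-15,16] z:[25/2,27] -> hit [15,16], descend [5, 9]
      N5 x:[19,43/2] y:[9,16] z:[37/2,27] -> miss, prune
      N9 x:[15,39/2] y:[-15,6] z:[25/2,53/2] -> miss, prune

13 AABB tests over nodes [0, 4, 2, 3, 10, 14, 11, 12, 8, 1, 6, 5, 9]; 2 leaves entered; closest miss.

== RESULT ==
13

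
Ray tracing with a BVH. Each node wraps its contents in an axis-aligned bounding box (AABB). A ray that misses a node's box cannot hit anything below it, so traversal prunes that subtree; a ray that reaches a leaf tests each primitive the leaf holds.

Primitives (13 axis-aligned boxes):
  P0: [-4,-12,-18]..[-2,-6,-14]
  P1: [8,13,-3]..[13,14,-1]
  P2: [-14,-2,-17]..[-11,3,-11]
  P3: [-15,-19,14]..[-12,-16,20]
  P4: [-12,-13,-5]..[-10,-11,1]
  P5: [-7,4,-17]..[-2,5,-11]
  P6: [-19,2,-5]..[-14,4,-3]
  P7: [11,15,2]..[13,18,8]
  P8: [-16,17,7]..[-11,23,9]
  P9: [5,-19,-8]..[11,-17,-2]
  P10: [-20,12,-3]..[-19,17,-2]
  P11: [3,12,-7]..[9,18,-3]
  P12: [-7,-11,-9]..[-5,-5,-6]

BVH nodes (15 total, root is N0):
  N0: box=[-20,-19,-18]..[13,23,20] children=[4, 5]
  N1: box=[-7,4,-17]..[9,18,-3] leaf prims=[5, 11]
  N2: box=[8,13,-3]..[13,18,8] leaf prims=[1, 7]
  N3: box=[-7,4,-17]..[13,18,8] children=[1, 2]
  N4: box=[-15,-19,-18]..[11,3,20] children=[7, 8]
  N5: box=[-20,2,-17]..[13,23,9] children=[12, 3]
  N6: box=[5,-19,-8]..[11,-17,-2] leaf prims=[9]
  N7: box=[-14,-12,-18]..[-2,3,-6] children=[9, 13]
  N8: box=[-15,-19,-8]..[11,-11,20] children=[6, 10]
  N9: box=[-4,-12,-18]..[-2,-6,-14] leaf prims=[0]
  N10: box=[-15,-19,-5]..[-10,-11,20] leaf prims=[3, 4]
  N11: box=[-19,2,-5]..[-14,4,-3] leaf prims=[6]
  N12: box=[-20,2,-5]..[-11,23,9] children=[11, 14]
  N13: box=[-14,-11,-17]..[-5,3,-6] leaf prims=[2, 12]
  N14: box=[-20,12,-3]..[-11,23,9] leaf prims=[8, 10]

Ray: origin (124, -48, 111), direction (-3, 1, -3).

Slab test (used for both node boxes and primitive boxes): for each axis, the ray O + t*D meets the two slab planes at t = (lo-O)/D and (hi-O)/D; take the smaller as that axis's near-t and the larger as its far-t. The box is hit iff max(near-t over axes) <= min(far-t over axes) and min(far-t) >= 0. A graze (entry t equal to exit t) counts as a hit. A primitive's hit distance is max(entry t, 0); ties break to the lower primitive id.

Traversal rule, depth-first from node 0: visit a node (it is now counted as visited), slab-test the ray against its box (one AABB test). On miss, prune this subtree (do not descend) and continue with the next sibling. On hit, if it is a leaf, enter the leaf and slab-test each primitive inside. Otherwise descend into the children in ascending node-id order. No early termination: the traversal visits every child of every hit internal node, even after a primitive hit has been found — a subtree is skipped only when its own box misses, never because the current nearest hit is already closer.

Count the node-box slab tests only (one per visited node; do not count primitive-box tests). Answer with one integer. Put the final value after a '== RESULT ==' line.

Trace the traversal:
N0 x:[37,48] y:[29,71] z:[91/3,43] -> hit [37,43], descend [4, 5]
  N4 x:[113/3,139/3] y:[29,51] z:[91/3,43] -> hit [113/3,43], descend [7, 8]
    N7 x:[42,46] y:[36,51] z:[39,43] -> hit [42,43], descend [9, 13]
      N9 x:[42,128/3] y:[36,42] z:[125/3,43] -> hit [42,42] leaf, test {P0@t=42}
      N13 x:[43,46] y:[37,51] z:[39,128/3] -> miss, prune
    N8 x:[113/3,139/3] y:[29,37] z:[91/3,119/3] -> miss, prune
  N5 x:[37,48] y:[50,71] z:[34,128/3] -> miss, prune

Visited [0, 4, 7, 9, 13, 8, 5]. Tests: 7 box, 1 leaf. Nearest: P0.

== RESULT ==
7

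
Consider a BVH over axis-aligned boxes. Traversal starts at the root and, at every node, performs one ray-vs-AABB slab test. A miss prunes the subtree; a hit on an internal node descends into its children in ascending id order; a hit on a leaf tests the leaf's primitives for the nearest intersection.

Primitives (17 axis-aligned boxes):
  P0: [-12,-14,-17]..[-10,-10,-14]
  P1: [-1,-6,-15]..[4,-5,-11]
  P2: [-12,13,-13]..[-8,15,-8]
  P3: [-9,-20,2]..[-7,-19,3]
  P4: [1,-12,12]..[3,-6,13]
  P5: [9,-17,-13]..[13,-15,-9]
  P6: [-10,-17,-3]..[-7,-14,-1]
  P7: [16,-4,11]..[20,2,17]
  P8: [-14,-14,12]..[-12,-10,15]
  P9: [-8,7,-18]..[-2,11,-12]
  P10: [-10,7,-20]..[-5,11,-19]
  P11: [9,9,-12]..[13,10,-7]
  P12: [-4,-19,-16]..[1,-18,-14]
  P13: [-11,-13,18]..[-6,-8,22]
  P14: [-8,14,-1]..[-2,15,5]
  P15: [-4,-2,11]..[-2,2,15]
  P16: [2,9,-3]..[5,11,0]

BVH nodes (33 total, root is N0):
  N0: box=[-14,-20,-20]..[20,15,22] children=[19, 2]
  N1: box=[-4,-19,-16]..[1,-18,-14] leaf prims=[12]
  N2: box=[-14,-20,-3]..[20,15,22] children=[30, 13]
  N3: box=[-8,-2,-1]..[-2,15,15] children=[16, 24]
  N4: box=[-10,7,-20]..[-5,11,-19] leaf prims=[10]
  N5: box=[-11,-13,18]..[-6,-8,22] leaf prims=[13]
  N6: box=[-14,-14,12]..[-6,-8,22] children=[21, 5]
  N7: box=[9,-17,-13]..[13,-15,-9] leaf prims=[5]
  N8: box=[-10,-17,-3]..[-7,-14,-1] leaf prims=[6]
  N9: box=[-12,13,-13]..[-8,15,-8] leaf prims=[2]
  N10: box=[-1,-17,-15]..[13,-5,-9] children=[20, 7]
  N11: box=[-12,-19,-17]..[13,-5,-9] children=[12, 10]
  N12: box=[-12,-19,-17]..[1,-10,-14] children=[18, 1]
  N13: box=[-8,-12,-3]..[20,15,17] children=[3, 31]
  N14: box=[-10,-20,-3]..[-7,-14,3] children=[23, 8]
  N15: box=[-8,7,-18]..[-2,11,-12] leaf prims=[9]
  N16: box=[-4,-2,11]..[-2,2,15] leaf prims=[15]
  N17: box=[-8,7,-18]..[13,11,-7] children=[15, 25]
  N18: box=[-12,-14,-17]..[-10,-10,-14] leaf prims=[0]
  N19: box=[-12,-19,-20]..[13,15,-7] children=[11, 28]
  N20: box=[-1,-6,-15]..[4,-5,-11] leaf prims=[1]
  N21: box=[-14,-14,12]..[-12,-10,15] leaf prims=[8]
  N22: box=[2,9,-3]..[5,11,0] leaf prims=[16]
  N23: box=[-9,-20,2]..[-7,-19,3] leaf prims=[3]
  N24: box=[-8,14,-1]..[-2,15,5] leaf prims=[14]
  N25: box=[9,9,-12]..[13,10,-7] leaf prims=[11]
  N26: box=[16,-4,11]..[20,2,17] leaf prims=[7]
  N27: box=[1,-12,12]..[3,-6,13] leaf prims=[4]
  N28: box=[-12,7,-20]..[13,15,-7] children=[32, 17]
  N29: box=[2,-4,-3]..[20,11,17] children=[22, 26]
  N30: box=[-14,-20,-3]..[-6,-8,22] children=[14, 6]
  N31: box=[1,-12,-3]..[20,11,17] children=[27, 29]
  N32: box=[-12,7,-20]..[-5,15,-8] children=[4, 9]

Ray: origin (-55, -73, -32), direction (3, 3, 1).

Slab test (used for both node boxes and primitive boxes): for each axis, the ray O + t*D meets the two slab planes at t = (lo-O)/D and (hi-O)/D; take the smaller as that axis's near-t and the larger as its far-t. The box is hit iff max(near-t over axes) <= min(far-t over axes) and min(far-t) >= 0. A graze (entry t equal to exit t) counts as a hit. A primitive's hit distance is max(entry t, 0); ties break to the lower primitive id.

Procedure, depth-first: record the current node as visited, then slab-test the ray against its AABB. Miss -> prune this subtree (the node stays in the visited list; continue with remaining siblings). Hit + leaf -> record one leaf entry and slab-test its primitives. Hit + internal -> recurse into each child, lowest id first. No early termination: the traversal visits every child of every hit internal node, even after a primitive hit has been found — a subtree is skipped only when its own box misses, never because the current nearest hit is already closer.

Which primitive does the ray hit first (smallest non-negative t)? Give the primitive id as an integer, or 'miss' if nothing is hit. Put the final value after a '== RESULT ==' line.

Traverse from the root:
N0 x:[41/3,25] y:[53/3,88/3] z:[12,54] -> hit [53/3,25], descend [2, 19]
  N2 x:[41/3,25] y:[53/3,88/3] z:[29,54] -> miss, prune
  N19 x:[43/3,68/3] y:[18,88/3] z:[12,25] -> hit [18,68/3], descend [11, 28]
    N11 x:[43/3,68/3] y:[18,68/3] z:[15,23] -> hit [18,68/3], descend [10, 12]
      N10 x:[18,68/3] y:[56/3,68/3] z:[17,23] -> hit [56/3,68/3], descend [7, 20]
        N7 x:[64/3,68/3] y:[56/3,58/3] z:[19,23] -> miss, prune
        N20 x:[18,59/3] y:[67/3,68/3] z:[17,21] -> miss, prune
      N12 x:[43/3,56/3] y:[18,21] z:[15,18] -> hit [18,18], descend [1, 18]
        N1 x:[17,56/3] y:[18,55/3] z:[16,18] -> hit [18,18] leaf, test {P12@t=18}
        N18 x:[43/3,15] y:[59/3,21] z:[15,18] -> miss, prune
    N28 x:[43/3,68/3] y:[80/3,88/3] z:[12,25] -> miss, prune

Visited [0, 2, 19, 11, 10, 7, 20, 12, 1, 18, 28]. Tests: 11 box, 1 leaf. Nearest: P12.

== RESULT ==
12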